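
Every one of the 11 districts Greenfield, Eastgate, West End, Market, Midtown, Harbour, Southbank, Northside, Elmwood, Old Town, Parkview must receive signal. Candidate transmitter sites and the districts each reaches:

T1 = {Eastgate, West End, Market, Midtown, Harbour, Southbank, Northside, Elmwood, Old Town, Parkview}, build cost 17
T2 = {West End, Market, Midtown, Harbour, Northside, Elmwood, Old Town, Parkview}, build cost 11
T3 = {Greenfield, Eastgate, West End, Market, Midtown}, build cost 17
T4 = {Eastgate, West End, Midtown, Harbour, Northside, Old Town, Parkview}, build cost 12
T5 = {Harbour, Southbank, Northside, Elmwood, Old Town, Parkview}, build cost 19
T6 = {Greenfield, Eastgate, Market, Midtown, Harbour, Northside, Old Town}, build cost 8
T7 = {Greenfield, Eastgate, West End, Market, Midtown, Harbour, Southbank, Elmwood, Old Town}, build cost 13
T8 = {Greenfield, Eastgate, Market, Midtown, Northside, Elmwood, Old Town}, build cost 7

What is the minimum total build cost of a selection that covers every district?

T1, T8 cover every district at build cost 17 + 7 = 24.
Any cover uses at least 2 transmitter sites; among all covering selections none totals below 24.

24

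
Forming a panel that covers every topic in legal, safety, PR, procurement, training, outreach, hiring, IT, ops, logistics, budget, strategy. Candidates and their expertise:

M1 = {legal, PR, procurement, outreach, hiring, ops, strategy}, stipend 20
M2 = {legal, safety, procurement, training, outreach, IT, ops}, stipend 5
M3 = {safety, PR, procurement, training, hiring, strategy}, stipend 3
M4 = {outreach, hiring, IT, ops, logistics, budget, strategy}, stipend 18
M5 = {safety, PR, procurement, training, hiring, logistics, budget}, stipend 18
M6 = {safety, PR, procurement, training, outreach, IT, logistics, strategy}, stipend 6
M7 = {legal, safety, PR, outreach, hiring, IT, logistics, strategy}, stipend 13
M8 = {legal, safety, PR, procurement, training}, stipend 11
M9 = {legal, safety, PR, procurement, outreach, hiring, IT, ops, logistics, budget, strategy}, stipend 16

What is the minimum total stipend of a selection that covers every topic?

M3, M9 cover every topic at stipend 3 + 16 = 19.
Any cover uses at least 2 members; among all covering selections none totals below 19.

19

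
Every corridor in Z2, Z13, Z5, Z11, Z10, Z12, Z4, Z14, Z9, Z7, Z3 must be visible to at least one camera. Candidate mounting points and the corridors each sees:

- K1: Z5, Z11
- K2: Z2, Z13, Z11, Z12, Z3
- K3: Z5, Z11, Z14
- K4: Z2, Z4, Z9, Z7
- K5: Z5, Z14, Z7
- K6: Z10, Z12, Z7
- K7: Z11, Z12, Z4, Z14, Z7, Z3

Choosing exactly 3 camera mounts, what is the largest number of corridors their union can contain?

10

Choosing K2, K3, K4 covers {Z2, Z13, Z5, Z11, Z12, Z4, Z14, Z9, Z7, Z3} — 10 corridors.
No choice of 3 camera mounts does better; here Z10 is left uncovered.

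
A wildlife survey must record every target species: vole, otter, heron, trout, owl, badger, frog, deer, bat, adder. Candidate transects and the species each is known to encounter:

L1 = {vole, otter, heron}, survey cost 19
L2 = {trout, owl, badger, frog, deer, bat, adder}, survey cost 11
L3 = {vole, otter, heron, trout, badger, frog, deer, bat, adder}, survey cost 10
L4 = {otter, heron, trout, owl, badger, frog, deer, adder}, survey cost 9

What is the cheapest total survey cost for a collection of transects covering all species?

L3, L4 cover every species at survey cost 10 + 9 = 19.
Any cover uses at least 2 transects; among all covering selections none totals below 19.

19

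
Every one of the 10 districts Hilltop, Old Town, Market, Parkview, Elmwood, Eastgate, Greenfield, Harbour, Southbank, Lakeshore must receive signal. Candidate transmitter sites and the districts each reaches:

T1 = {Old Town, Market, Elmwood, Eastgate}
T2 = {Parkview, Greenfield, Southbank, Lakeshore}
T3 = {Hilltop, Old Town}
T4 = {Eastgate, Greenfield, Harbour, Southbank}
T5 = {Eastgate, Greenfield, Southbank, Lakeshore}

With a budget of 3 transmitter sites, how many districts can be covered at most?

9

Choosing T1, T2, T3 covers {Hilltop, Old Town, Market, Parkview, Elmwood, Eastgate, Greenfield, Southbank, Lakeshore} — 9 districts.
No choice of 3 transmitter sites does better; here Harbour is left uncovered.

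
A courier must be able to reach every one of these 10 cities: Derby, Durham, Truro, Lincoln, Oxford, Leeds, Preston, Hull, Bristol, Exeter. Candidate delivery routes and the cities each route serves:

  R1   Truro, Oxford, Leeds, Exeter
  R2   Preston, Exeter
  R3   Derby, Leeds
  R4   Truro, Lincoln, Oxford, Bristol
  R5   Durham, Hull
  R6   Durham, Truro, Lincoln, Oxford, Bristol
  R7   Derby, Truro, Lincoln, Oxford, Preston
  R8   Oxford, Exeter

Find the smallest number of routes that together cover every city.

R1, R4, R5, R7 together cover {Derby, Durham, Truro, Lincoln, Oxford, Leeds, Preston, Hull, Bristol, Exeter} — every city.
No 3 of the 8 routes cover everything (all 56 triples fall short), so 4 is minimum.

4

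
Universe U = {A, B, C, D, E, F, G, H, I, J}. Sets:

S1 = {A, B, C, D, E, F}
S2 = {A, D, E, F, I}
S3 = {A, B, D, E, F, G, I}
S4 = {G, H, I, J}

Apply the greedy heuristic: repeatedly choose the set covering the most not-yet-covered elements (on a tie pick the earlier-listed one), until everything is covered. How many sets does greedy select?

Pick 1: S3 covers 7 new elements (A, B, D, E, F, G, I).
Pick 2: S4 covers 2 new elements (H, J).
Pick 3: S1 covers 1 new elements (C).
Greedy uses 3 sets. (The true minimum is 2.)

3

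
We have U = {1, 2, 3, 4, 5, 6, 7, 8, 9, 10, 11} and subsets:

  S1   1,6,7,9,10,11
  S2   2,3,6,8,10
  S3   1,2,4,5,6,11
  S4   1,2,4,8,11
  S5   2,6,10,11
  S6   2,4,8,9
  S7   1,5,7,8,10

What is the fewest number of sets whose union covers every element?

S1, S2, S3 together cover {1, 2, 3, 4, 5, 6, 7, 8, 9, 10, 11} — every element.
No 2 of the 7 sets cover everything (all 21 pairs fall short), so 3 is minimum.

3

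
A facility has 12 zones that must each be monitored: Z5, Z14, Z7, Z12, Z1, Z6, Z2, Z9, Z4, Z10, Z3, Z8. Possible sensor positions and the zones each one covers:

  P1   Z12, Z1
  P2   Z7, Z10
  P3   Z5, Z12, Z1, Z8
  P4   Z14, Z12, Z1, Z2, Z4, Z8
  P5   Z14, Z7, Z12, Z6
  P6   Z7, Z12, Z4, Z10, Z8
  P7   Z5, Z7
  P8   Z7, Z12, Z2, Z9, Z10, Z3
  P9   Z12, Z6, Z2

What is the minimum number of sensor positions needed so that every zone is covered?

4

P3, P4, P5, P8 together cover {Z5, Z14, Z7, Z12, Z1, Z6, Z2, Z9, Z4, Z10, Z3, Z8} — every zone.
No 3 of the 9 sensor positions cover everything (all 84 triples fall short), so 4 is minimum.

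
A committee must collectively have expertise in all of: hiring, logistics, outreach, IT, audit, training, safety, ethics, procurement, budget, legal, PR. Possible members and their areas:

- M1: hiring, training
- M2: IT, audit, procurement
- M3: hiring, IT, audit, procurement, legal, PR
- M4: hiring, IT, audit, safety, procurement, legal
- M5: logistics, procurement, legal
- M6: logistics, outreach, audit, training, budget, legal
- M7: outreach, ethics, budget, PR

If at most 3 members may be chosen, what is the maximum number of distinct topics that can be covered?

Choosing M4, M6, M7 covers {hiring, logistics, outreach, IT, audit, training, safety, ethics, procurement, budget, legal, PR} — 12 topics.
That is all 12 topics.

12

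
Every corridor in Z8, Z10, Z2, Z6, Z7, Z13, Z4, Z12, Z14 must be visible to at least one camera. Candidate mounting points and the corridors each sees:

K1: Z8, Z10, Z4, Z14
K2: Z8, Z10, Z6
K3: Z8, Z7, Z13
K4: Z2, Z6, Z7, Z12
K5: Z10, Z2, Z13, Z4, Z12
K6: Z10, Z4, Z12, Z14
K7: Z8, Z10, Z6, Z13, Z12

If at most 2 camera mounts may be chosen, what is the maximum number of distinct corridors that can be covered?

8

Choosing K1, K4 covers {Z8, Z10, Z2, Z6, Z7, Z4, Z12, Z14} — 8 corridors.
No choice of 2 camera mounts does better; here Z13 is left uncovered.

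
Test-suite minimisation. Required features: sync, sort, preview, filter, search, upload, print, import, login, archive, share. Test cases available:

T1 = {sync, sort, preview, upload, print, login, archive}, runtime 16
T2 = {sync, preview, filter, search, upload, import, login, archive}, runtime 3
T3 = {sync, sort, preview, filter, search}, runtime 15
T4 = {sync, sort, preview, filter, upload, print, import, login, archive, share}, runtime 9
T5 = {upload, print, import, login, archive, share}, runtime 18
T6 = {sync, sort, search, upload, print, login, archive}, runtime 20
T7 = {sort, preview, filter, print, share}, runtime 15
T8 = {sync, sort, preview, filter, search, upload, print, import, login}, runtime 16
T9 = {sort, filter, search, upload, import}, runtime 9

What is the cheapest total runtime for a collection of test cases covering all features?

T2, T4 cover every feature at runtime 3 + 9 = 12.
Any cover uses at least 2 test cases; among all covering selections none totals below 12.

12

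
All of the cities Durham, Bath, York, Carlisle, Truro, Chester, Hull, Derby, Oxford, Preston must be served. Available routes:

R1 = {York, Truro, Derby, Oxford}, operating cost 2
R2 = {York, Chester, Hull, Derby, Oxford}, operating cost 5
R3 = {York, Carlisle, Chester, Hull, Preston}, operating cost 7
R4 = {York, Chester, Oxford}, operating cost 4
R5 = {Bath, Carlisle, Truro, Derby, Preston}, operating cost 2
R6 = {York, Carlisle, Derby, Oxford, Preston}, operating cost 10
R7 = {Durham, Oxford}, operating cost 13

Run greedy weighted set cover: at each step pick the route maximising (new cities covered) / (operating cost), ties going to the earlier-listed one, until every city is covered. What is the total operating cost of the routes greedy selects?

22

Pick 1: R5 adds 5 new (Bath, Carlisle, Truro, Derby, Preston) at operating cost 2 (ratio 5/2).
Pick 2: R1 adds 2 new (York, Oxford) at operating cost 2 (ratio 2/2).
Pick 3: R2 adds 2 new (Chester, Hull) at operating cost 5 (ratio 2/5).
Pick 4: R7 adds 1 new (Durham) at operating cost 13 (ratio 1/13).
Greedy total operating cost: 2 + 2 + 5 + 13 = 22. (The true optimum is 20, so greedy overshoots here.)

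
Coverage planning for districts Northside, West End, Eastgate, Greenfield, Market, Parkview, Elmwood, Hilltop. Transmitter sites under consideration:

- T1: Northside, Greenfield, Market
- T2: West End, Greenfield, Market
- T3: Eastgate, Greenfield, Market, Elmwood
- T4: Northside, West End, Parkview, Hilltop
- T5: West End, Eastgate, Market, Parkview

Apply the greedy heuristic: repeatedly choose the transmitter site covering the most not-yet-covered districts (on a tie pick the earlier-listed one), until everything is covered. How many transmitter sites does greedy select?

Pick 1: T3 covers 4 new districts (Eastgate, Greenfield, Market, Elmwood).
Pick 2: T4 covers 4 new districts (Northside, West End, Parkview, Hilltop).
Greedy uses 2 transmitter sites.

2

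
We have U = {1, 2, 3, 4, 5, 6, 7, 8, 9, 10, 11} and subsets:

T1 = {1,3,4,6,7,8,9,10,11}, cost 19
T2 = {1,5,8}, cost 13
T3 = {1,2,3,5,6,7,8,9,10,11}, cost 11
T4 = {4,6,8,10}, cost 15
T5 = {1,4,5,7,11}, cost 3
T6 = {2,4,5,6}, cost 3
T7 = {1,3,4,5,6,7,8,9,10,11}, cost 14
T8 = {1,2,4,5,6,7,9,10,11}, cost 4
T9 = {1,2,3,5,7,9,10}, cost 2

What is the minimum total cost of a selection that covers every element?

14

T3, T5 cover every element at cost 11 + 3 = 14.
Any cover uses at least 2 sets; among all covering selections none totals below 14.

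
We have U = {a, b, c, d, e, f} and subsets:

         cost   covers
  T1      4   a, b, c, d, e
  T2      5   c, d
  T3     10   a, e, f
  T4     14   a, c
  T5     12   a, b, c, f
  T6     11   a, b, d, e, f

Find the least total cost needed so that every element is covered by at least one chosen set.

14

T1, T3 cover every element at cost 4 + 10 = 14.
Any cover uses at least 2 sets; among all covering selections none totals below 14.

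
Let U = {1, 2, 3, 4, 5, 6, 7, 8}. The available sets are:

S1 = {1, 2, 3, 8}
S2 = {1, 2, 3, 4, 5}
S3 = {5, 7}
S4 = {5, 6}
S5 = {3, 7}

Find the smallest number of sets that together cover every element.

4

S1, S2, S3, S4 together cover {1, 2, 3, 4, 5, 6, 7, 8} — every element.
No 3 of the 5 sets cover everything (all 10 triples fall short), so 4 is minimum.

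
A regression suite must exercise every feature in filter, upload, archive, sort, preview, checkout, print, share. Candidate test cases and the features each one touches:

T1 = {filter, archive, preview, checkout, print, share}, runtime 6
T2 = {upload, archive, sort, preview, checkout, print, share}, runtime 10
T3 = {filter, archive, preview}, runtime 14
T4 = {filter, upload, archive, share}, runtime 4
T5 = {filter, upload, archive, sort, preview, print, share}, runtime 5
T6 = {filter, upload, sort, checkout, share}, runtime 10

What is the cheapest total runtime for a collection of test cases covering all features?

11

T1, T5 cover every feature at runtime 6 + 5 = 11.
Any cover uses at least 2 test cases; among all covering selections none totals below 11.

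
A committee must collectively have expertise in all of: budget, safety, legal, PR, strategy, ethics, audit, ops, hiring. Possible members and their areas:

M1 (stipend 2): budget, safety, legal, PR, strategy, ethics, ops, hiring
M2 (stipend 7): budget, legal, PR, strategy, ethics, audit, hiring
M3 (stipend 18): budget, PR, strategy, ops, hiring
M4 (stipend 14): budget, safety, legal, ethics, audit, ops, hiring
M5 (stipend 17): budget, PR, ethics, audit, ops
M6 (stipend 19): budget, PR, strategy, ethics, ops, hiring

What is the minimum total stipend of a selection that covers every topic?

M1, M2 cover every topic at stipend 2 + 7 = 9.
Any cover uses at least 2 members; among all covering selections none totals below 9.

9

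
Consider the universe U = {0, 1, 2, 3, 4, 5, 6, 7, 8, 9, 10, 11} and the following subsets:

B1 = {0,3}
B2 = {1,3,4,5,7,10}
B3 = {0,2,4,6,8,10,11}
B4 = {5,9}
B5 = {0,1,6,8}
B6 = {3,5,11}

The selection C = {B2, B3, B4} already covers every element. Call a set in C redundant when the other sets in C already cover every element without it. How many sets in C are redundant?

0

Drop B2: 1, 3, 7 uncovered — not redundant.
Drop B3: 0, 2, 6, 8, … uncovered — not redundant.
Drop B4: 9 uncovered — not redundant.
None of the sets in C is redundant.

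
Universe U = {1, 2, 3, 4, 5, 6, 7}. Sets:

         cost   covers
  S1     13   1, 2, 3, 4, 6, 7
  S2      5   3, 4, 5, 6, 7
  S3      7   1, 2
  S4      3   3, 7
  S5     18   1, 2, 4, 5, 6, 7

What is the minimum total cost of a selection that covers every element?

12

S2, S3 cover every element at cost 5 + 7 = 12.
Any cover uses at least 2 sets; among all covering selections none totals below 12.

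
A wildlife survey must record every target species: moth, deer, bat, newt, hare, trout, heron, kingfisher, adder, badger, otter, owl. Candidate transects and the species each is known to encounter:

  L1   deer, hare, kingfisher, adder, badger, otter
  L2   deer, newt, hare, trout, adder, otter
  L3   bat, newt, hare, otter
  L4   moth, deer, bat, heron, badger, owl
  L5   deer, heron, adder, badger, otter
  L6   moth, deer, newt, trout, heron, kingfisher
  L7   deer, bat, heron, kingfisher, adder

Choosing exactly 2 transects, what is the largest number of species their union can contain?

Choosing L2, L4 covers {moth, deer, bat, newt, hare, trout, heron, adder, badger, otter, owl} — 11 species.
No choice of 2 transects does better; here kingfisher is left uncovered.

11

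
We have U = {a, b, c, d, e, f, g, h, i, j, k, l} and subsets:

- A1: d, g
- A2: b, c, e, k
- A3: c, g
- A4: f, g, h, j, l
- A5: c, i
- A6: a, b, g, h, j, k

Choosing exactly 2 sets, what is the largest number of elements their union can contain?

Choosing A2, A4 covers {b, c, e, f, g, h, j, k, l} — 9 elements.
No choice of 2 sets does better; here a, d, i are left uncovered.

9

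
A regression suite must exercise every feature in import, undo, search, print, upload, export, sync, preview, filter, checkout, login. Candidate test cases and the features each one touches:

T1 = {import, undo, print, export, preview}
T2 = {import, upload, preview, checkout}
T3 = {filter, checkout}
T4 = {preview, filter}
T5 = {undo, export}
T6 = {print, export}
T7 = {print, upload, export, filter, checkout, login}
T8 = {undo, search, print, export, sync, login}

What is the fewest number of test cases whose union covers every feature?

T1, T7, T8 together cover {import, undo, search, print, upload, export, sync, preview, filter, checkout, login} — every feature.
No 2 of the 8 test cases cover everything (all 28 pairs fall short), so 3 is minimum.

3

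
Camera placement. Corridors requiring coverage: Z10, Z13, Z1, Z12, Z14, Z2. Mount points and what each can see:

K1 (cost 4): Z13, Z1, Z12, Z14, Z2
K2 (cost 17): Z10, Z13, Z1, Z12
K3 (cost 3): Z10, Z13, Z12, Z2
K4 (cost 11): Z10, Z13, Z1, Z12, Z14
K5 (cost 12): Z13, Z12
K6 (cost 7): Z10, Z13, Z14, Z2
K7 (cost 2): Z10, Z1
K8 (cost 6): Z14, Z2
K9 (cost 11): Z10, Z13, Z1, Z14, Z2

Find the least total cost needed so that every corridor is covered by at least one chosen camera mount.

6

K1, K7 cover every corridor at cost 4 + 2 = 6.
Any cover uses at least 2 camera mounts; among all covering selections none totals below 6.
Greedy by coverage-per-cost would pick K3, K1 for 7 — worse than the optimum 6.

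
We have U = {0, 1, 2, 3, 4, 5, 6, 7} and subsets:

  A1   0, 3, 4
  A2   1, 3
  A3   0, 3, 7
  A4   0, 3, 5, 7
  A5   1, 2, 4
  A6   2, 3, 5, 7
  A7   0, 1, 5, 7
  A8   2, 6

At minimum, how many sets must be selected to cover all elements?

3

A1, A7, A8 together cover {0, 1, 2, 3, 4, 5, 6, 7} — every element.
No 2 of the 8 sets cover everything (all 28 pairs fall short), so 3 is minimum.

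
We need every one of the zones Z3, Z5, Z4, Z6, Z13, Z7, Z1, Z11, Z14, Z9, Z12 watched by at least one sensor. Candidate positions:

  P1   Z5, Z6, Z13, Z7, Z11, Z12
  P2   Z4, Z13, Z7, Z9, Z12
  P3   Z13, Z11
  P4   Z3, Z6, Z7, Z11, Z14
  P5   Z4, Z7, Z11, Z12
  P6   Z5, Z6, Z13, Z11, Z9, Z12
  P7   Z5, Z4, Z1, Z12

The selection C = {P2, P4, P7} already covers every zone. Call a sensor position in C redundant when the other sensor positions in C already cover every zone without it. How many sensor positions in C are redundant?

0

Drop P2: Z13, Z9 uncovered — not redundant.
Drop P4: Z3, Z6, Z11, Z14 uncovered — not redundant.
Drop P7: Z5, Z1 uncovered — not redundant.
None of the sensor positions in C is redundant.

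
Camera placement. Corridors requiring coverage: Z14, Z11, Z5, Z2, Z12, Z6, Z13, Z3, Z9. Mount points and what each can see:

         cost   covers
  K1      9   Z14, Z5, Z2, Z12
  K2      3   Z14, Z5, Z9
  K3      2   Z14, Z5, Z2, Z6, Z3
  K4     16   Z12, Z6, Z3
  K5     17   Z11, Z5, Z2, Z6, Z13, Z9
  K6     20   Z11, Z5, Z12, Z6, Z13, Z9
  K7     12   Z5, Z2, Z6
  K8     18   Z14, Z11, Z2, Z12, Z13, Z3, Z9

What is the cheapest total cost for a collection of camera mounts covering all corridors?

K3, K8 cover every corridor at cost 2 + 18 = 20.
Any cover uses at least 2 camera mounts; among all covering selections none totals below 20.

20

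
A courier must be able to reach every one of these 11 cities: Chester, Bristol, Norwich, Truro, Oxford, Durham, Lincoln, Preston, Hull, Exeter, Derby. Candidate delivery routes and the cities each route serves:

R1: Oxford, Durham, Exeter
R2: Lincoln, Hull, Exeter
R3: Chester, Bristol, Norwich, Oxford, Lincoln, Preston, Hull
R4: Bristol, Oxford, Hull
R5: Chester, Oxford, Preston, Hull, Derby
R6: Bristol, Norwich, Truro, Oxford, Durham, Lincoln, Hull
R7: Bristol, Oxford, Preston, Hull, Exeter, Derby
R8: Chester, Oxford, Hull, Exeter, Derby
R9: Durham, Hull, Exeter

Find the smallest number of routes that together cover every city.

R1, R5, R6 together cover {Chester, Bristol, Norwich, Truro, Oxford, Durham, Lincoln, Preston, Hull, Exeter, Derby} — every city.
No 2 of the 9 routes cover everything (all 36 pairs fall short), so 3 is minimum.
Greedy (largest uncovered first) would take R3, R1, R5, R6 — 4 routes — but 3 suffice.

3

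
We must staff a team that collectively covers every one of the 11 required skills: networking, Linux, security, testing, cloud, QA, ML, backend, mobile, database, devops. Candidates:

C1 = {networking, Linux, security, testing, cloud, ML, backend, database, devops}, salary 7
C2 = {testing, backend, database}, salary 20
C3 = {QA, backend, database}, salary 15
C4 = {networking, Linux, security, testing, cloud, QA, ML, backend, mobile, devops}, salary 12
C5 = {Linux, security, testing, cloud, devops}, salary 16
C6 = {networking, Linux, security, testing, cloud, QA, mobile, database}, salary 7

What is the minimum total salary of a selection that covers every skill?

C1, C6 cover every skill at salary 7 + 7 = 14.
Any cover uses at least 2 candidates; among all covering selections none totals below 14.

14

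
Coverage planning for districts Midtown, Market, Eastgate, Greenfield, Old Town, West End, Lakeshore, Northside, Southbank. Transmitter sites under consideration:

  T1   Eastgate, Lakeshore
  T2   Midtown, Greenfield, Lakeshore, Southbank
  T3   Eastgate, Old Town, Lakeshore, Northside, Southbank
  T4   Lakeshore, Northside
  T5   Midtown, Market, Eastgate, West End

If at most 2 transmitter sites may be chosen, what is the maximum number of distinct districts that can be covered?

Choosing T3, T5 covers {Midtown, Market, Eastgate, Old Town, West End, Lakeshore, Northside, Southbank} — 8 districts.
No choice of 2 transmitter sites does better; here Greenfield is left uncovered.

8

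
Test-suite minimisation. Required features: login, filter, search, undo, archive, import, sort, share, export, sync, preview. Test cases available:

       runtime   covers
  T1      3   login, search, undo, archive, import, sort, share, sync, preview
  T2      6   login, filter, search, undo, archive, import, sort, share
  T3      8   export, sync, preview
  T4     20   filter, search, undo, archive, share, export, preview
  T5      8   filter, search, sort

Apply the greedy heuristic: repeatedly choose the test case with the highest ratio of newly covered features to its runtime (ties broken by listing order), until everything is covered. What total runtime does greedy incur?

17

Pick 1: T1 adds 9 new (login, search, undo, archive, import, sort, share, sync, preview) at runtime 3 (ratio 9/3).
Pick 2: T2 adds 1 new (filter) at runtime 6 (ratio 1/6).
Pick 3: T3 adds 1 new (export) at runtime 8 (ratio 1/8).
Greedy total runtime: 3 + 6 + 8 = 17. (The true optimum is 14, so greedy overshoots here.)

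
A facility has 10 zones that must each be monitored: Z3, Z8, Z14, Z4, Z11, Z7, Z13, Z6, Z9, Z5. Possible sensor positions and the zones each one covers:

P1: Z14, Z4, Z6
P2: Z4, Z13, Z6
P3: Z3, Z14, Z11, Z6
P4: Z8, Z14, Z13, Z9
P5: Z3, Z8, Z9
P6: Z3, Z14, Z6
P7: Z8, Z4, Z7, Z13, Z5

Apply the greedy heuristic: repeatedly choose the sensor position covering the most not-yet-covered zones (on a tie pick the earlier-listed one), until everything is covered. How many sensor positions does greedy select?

3

Pick 1: P7 covers 5 new zones (Z8, Z4, Z7, Z13, Z5).
Pick 2: P3 covers 4 new zones (Z3, Z14, Z11, Z6).
Pick 3: P4 covers 1 new zones (Z9).
Greedy uses 3 sensor positions.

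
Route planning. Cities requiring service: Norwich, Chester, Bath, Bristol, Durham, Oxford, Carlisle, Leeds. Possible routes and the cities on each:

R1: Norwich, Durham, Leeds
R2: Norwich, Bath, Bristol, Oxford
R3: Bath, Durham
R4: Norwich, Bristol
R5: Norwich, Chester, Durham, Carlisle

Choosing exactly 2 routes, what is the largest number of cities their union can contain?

Choosing R2, R5 covers {Norwich, Chester, Bath, Bristol, Durham, Oxford, Carlisle} — 7 cities.
No choice of 2 routes does better; here Leeds is left uncovered.

7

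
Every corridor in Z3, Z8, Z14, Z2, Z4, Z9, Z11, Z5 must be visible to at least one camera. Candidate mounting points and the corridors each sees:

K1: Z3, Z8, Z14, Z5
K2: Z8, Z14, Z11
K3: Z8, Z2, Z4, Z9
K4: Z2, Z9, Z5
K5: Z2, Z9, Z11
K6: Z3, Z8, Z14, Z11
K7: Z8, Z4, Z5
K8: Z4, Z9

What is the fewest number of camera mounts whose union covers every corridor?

K1, K2, K3 together cover {Z3, Z8, Z14, Z2, Z4, Z9, Z11, Z5} — every corridor.
No 2 of the 8 camera mounts cover everything (all 28 pairs fall short), so 3 is minimum.

3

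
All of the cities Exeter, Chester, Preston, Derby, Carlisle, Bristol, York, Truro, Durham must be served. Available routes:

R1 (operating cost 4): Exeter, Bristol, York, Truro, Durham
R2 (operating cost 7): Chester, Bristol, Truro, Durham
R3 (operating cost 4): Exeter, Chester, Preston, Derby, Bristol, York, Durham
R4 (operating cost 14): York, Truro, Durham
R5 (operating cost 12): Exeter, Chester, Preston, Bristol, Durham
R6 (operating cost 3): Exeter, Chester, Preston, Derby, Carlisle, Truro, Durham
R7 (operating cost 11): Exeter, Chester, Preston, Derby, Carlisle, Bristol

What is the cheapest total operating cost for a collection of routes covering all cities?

7

R1, R6 cover every city at operating cost 4 + 3 = 7.
Any cover uses at least 2 routes; among all covering selections none totals below 7.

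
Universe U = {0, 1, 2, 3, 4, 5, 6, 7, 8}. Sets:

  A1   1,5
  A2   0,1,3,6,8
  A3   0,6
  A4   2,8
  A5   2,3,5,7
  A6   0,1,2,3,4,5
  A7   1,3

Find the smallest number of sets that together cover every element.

A2, A5, A6 together cover {0, 1, 2, 3, 4, 5, 6, 7, 8} — every element.
No 2 of the 7 sets cover everything (all 21 pairs fall short), so 3 is minimum.

3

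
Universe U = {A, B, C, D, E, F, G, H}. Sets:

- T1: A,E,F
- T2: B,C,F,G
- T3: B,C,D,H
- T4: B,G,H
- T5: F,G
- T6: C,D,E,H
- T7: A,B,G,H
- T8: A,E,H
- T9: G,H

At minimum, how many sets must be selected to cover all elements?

T1, T2, T3 together cover {A, B, C, D, E, F, G, H} — every element.
No 2 of the 9 sets cover everything (all 36 pairs fall short), so 3 is minimum.

3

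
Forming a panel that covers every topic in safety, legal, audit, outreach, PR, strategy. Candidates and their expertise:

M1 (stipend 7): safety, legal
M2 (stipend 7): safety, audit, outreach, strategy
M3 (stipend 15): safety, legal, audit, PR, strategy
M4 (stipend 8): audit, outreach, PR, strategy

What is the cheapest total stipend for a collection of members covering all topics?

15

M1, M4 cover every topic at stipend 7 + 8 = 15.
Any cover uses at least 2 members; among all covering selections none totals below 15.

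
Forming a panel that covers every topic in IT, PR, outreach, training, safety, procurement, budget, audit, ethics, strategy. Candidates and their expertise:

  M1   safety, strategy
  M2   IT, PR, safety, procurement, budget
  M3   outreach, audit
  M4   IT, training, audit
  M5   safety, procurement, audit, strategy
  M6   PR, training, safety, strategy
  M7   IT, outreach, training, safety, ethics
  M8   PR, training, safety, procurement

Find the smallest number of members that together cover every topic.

3

M2, M5, M7 together cover {IT, PR, outreach, training, safety, procurement, budget, audit, ethics, strategy} — every topic.
No 2 of the 8 members cover everything (all 28 pairs fall short), so 3 is minimum.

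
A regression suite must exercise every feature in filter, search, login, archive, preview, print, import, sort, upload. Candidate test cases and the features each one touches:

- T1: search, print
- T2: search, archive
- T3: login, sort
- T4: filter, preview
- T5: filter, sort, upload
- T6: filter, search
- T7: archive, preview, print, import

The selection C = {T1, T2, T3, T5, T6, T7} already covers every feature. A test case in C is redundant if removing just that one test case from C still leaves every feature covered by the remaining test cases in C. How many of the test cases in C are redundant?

Drop T1: the rest still cover every feature — redundant.
Drop T2: the rest still cover every feature — redundant.
Drop T3: login uncovered — not redundant.
Drop T5: upload uncovered — not redundant.
Drop T6: the rest still cover every feature — redundant.
Drop T7: preview, import uncovered — not redundant.
3 redundant: T1, T2, T6.

3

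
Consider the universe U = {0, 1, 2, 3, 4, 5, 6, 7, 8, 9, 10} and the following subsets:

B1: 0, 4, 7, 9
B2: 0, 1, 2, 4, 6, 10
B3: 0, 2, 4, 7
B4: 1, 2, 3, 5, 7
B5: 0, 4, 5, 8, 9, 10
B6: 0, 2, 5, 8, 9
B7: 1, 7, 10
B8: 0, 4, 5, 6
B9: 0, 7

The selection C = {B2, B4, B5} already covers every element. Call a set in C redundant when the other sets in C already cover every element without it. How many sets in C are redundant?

Drop B2: 6 uncovered — not redundant.
Drop B4: 3, 7 uncovered — not redundant.
Drop B5: 8, 9 uncovered — not redundant.
None of the sets in C is redundant.

0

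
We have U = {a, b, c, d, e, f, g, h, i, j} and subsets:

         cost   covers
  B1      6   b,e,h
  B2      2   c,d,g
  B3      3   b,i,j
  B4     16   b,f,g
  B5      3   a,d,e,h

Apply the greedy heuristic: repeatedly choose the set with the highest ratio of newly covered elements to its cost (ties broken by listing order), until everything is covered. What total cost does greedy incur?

24

Pick 1: B2 adds 3 new (c, d, g) at cost 2 (ratio 3/2).
Pick 2: B3 adds 3 new (b, i, j) at cost 3 (ratio 3/3).
Pick 3: B5 adds 3 new (a, e, h) at cost 3 (ratio 3/3).
Pick 4: B4 adds 1 new (f) at cost 16 (ratio 1/16).
Greedy total cost: 2 + 3 + 3 + 16 = 24.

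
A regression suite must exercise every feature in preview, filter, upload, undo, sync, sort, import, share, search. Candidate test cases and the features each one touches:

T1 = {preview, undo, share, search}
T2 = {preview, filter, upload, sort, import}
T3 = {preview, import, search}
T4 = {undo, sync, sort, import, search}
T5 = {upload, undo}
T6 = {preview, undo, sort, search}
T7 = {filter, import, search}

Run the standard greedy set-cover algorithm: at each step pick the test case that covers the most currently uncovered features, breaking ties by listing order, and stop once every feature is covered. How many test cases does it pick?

3

Pick 1: T2 covers 5 new features (preview, filter, upload, sort, import).
Pick 2: T1 covers 3 new features (undo, share, search).
Pick 3: T4 covers 1 new features (sync).
Greedy uses 3 test cases.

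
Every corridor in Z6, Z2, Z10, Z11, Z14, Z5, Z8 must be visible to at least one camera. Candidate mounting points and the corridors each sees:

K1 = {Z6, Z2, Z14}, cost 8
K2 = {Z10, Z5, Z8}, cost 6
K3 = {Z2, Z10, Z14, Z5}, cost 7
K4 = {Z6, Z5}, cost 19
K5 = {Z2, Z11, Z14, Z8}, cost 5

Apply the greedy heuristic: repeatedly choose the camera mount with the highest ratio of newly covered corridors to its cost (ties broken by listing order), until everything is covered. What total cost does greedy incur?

19

Pick 1: K5 adds 4 new (Z2, Z11, Z14, Z8) at cost 5 (ratio 4/5).
Pick 2: K2 adds 2 new (Z10, Z5) at cost 6 (ratio 2/6).
Pick 3: K1 adds 1 new (Z6) at cost 8 (ratio 1/8).
Greedy total cost: 5 + 6 + 8 = 19.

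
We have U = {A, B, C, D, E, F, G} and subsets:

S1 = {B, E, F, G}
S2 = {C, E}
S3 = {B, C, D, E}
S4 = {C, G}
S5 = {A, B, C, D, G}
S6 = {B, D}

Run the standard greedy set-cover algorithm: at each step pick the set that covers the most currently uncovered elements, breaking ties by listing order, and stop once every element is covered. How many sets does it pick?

Pick 1: S5 covers 5 new elements (A, B, C, D, G).
Pick 2: S1 covers 2 new elements (E, F).
Greedy uses 2 sets.

2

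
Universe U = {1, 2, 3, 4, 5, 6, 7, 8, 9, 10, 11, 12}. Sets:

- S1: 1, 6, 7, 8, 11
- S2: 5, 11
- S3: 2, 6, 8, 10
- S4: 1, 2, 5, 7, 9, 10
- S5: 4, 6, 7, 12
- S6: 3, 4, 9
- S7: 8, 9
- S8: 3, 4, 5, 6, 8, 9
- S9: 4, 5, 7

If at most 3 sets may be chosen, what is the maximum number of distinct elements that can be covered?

Choosing S1, S3, S8 covers {1, 2, 3, 4, 5, 6, 7, 8, 9, 10, 11} — 11 elements.
No choice of 3 sets does better; here 12 is left uncovered.

11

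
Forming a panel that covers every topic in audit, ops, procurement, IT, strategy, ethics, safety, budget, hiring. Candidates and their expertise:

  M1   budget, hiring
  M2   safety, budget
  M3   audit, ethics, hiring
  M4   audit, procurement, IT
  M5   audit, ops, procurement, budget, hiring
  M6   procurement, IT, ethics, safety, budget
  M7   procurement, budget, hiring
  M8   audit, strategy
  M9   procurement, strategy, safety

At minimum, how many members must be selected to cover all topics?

M5, M6, M8 together cover {audit, ops, procurement, IT, strategy, ethics, safety, budget, hiring} — every topic.
No 2 of the 9 members cover everything (all 36 pairs fall short), so 3 is minimum.

3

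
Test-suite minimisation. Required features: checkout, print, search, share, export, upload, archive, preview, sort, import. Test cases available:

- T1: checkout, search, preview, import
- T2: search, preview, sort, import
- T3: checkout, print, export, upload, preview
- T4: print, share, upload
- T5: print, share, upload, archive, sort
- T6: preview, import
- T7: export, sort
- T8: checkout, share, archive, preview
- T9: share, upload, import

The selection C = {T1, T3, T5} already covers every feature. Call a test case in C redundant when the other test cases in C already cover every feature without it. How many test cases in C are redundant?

0

Drop T1: search, import uncovered — not redundant.
Drop T3: export uncovered — not redundant.
Drop T5: share, archive, sort uncovered — not redundant.
None of the test cases in C is redundant.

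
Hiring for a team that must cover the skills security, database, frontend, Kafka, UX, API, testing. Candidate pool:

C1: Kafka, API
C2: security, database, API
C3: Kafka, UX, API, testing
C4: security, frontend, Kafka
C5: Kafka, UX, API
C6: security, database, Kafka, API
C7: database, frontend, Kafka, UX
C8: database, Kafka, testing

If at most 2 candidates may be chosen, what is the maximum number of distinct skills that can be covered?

6

Choosing C2, C3 covers {security, database, Kafka, UX, API, testing} — 6 skills.
No choice of 2 candidates does better; here frontend is left uncovered.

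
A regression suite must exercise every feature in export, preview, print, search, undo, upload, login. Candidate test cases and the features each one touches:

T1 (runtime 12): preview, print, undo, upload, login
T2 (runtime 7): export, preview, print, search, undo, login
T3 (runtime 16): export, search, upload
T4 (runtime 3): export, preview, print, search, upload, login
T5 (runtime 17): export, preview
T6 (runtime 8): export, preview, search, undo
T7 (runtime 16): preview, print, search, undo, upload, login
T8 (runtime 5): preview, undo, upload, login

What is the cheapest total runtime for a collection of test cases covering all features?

8

T4, T8 cover every feature at runtime 3 + 5 = 8.
Any cover uses at least 2 test cases; among all covering selections none totals below 8.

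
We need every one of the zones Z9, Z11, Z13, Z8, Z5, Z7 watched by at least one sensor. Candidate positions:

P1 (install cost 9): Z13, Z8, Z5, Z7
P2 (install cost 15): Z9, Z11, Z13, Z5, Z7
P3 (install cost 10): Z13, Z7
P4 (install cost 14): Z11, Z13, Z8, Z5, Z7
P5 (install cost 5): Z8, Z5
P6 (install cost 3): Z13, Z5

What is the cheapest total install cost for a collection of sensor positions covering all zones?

P2, P5 cover every zone at install cost 15 + 5 = 20.
Any cover uses at least 2 sensor positions; among all covering selections none totals below 20.

20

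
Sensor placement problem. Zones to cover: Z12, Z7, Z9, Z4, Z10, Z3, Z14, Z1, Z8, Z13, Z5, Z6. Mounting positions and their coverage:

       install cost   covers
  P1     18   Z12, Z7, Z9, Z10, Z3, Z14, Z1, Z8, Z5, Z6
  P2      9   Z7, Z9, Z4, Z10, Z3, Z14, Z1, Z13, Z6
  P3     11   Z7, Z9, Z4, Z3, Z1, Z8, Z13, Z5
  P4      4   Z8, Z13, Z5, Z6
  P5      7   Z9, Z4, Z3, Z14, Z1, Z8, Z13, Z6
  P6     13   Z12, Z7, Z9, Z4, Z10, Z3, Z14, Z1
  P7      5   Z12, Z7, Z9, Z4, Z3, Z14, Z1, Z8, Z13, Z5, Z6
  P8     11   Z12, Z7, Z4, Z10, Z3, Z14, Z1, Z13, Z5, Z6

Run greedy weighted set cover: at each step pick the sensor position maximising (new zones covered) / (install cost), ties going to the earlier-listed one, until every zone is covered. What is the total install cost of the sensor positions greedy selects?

Pick 1: P7 adds 11 new (Z12, Z7, Z9, Z4, Z3, Z14, Z1, Z8, Z13, Z5, Z6) at install cost 5 (ratio 11/5).
Pick 2: P2 adds 1 new (Z10) at install cost 9 (ratio 1/9).
Greedy total install cost: 5 + 9 = 14.

14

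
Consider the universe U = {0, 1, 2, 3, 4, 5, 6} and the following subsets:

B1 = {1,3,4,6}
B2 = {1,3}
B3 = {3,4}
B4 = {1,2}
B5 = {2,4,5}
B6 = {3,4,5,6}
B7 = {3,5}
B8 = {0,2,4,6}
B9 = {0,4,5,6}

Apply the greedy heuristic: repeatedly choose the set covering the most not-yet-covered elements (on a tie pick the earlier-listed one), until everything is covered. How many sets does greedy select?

3

Pick 1: B1 covers 4 new elements (1, 3, 4, 6).
Pick 2: B5 covers 2 new elements (2, 5).
Pick 3: B8 covers 1 new elements (0).
Greedy uses 3 sets.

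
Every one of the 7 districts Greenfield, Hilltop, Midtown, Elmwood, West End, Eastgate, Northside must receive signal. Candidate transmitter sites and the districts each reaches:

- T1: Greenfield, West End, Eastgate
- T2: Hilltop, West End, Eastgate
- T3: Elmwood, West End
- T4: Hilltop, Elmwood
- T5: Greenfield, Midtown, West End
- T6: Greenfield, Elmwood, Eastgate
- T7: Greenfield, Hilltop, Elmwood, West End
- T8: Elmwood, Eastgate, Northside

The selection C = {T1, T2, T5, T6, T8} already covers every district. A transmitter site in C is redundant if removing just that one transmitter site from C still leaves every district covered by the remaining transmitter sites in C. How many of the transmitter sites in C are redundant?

2

Drop T1: the rest still cover every district — redundant.
Drop T2: Hilltop uncovered — not redundant.
Drop T5: Midtown uncovered — not redundant.
Drop T6: the rest still cover every district — redundant.
Drop T8: Northside uncovered — not redundant.
2 redundant: T1, T6.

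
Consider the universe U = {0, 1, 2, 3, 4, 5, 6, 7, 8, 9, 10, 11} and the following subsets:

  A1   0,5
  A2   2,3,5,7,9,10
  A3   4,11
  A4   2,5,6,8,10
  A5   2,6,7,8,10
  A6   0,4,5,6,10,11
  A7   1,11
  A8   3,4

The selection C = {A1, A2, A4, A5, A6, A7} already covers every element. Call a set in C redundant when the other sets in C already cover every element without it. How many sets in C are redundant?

Drop A1: the rest still cover every element — redundant.
Drop A2: 3, 9 uncovered — not redundant.
Drop A4: the rest still cover every element — redundant.
Drop A5: the rest still cover every element — redundant.
Drop A6: 4 uncovered — not redundant.
Drop A7: 1 uncovered — not redundant.
3 redundant: A1, A4, A5.

3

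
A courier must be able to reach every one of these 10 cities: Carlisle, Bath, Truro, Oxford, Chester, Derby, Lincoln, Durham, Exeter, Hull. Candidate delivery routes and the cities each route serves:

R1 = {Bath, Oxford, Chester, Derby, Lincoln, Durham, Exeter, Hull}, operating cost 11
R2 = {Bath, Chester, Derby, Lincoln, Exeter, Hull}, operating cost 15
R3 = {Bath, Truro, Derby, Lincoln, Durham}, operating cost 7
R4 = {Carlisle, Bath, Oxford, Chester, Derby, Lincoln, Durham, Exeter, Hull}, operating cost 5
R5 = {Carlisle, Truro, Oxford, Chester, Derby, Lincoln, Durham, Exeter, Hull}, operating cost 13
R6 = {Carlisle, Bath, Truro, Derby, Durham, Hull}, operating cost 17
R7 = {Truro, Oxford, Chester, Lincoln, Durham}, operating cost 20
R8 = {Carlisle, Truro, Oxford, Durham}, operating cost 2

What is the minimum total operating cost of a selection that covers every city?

R4, R8 cover every city at operating cost 5 + 2 = 7.
Any cover uses at least 2 routes; among all covering selections none totals below 7.

7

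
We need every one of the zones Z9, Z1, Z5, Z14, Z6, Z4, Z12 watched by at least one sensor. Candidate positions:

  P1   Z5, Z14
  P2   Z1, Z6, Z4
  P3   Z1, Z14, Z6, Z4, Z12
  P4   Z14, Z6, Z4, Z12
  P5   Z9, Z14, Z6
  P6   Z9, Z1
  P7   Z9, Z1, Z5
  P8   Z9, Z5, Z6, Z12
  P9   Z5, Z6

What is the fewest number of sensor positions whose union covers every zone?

P3, P7 together cover {Z9, Z1, Z5, Z14, Z6, Z4, Z12} — every zone.
No single sensor position contains all 7 zones, so 2 is optimal.

2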